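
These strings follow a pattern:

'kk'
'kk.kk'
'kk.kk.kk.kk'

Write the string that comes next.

Every step duplicates the string with '.' between the halves.
So the next term is two copies of kk.kk.kk.kk with '.' between the halves.

kk.kk.kk.kk.kk.kk.kk.kk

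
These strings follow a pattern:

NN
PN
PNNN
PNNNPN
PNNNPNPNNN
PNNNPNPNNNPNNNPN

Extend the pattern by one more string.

From term 3 onward, concatenate the last term with the second-to-last: PN·NN = PNNN, PNNN·PN = PNNNPN, …
Continuing: PNNNPNPNNNPNNNPN · PNNNPNPNNN gives term 7.

PNNNPNPNNNPNNNPNPNNNPNPNNN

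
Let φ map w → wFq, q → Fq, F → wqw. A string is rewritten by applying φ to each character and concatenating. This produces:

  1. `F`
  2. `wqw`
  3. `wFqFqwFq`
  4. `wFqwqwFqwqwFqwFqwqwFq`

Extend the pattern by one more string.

Applying the rule to each of the 21 symbols of wFqwqwFqwqwFqwFqwqwFq gives the pieces wFq wqw Fq wFq Fq wFq wqw Fq wFq Fq wFq wqw Fq wFq wqw Fq wFq Fq wFq wqw Fq, which concatenate to the answer.

wFqwqwFqwFqFqwFqwqwFqwFqFqwFqwqwFqwFqwqwFqwFqFqwFqwqwFq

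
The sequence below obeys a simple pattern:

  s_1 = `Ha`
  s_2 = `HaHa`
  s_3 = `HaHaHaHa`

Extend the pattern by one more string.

HaHaHaHaHaHaHaHa

Each string is two copies of the previous one concatenated.
So the next term is two copies of HaHaHaHa.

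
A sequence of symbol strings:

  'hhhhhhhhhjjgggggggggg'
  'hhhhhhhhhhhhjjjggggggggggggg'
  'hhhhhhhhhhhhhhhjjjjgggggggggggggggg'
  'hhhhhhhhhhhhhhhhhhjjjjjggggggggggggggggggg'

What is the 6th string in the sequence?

Term n consists of 3n h's, followed by n-1 j's, followed by 3n+1 g's, where the shown terms are n = 3, 4, 5, 6.
At n = 8 the blocks have lengths 24, 7, 25.

hhhhhhhhhhhhhhhhhhhhhhhhjjjjjjjggggggggggggggggggggggggg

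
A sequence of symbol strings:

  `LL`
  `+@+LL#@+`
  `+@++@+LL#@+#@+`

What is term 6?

Each term wraps the previous one in +@+ on the left and #@+ on the right.
From +@++@+LL#@+#@+, 3 further steps: +@++@+LL#@+#@+ → +@++@++@+LL#@+#@+#@+ → +@++@++@++@+LL#@+#@+#@+#@+ → (answer).

+@++@++@++@++@+LL#@+#@+#@+#@+#@+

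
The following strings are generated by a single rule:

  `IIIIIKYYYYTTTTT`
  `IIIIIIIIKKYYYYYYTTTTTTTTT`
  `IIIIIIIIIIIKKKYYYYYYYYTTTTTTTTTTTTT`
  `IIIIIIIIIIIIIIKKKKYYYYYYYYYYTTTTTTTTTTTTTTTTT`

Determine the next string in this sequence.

The n-th term is 3n+2 I's then n K's then 2n+2 Y's then 4n+1 T's (n = 1, 2, …).
Setting n = 5 gives 17, 5, 12, 21 characters in each block.

IIIIIIIIIIIIIIIIIKKKKKYYYYYYYYYYYYTTTTTTTTTTTTTTTTTTTTT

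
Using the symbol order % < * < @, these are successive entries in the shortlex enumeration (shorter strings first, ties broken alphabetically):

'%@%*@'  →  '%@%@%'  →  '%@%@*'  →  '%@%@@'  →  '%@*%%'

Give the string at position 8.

Stepping forward 3 times from %@*%%: %@*%% → %@*%* → %@*%@, then the target.

%@**%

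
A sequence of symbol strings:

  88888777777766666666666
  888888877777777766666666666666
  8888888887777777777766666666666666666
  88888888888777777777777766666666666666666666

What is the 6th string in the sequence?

Reading off run lengths: 8 runs 5, 7, 9, 11; 7 runs 7, 9, 11, 13; 6 runs 11, 14, 17, 20 — each is linear in n, where the shown terms are n = 3, 4, 5, 6.
For term 6, n = 8, so the run lengths are 15, 17, 26.

8888888888888887777777777777777766666666666666666666666666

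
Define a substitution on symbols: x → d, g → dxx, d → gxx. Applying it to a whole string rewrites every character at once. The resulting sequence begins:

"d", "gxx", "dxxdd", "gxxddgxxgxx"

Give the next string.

Rewriting each symbol of gxxddgxxgxx: g→dxx, x→d, x→d, d→gxx, d→gxx, g→dxx, x→d, x→d, g→dxx, x→d, x→d, which concatenates to dxx d d gxx gxx dxx d d dxx d d.

dxxddgxxgxxdxxdddxxdd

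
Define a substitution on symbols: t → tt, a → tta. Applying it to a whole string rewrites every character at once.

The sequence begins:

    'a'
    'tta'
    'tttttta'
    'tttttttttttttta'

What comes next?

tttttttttttttttttttttttttttttta

Replace each of the 15 characters of tttttttttttttta in place — tt tt tt tt tt tt tt tt tt tt tt tt tt tt tta — and concatenate.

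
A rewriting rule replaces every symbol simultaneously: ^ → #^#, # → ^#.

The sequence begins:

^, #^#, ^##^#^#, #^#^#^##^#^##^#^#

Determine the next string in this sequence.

Rewriting the 17 symbols of #^#^#^##^#^##^#^# one by one yields ^# #^# ^# #^# ^# #^# ^# ^# #^# ^# #^# ^# ^# #^# ^# #^# ^#; concatenated:

^##^#^##^#^##^#^#^##^#^##^#^#^##^#^##^#^#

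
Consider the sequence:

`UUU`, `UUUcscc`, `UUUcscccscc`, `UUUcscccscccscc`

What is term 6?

UUUcscccscccscccscccscc

Each term is the previous one with cscc appended.
From UUUcscccscccscc, 2 further steps: UUUcscccscccscc → UUUcscccscccscccscc → (answer).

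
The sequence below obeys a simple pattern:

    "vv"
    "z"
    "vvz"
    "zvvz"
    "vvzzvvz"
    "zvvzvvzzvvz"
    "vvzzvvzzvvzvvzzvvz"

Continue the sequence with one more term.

zvvzvvzzvvzvvzzvvzzvvzvvzzvvz

This is a Fibonacci-style word recurrence s(k) = s(k−2)·s(k−1): e.g. vv·z = vvz.
The next term joins zvvzvvzzvvz and vvzzvvzzvvzvvzzvvz.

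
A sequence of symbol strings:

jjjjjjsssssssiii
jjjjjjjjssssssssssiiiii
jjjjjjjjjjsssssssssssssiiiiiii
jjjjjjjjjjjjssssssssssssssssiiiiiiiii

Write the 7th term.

jjjjjjjjjjjjjjjjjjsssssssssssssssssssssssssiiiiiiiiiiiiiii

Each string has the form j^{2n+2} s^{3n+1} i^{2n-1}, where the shown terms are n = 2, 3, 4, 5.
At n = 8 the blocks have lengths 18, 25, 15.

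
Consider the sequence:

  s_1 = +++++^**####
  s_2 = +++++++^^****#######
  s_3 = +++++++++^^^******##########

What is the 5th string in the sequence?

+++++++++++++^^^^^**********################

The n-th term is 2n+3 +'s then n ^'s then 2n *'s then 3n+1 #'s (n = 1, 2, …).
At n = 5 the blocks have lengths 13, 5, 10, 16.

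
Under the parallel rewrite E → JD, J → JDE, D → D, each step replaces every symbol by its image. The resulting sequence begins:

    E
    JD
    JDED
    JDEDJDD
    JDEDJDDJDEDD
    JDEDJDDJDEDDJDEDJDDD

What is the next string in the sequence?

Rewriting the 20 symbols of JDEDJDDJDEDDJDEDJDDD one by one yields JDE D JD D JDE D D JDE D JD D D JDE D JD D JDE D D D; concatenated:

JDEDJDDJDEDDJDEDJDDDJDEDJDDJDEDDD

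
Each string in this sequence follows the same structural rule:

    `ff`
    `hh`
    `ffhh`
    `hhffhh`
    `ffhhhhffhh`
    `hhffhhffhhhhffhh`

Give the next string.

This is a Fibonacci-style word recurrence s(k) = s(k−2)·s(k−1): e.g. ff·hh = ffhh.
So term 7 is ffhhhhffhh·hhffhhffhhhhffhh.

ffhhhhffhhhhffhhffhhhhffhh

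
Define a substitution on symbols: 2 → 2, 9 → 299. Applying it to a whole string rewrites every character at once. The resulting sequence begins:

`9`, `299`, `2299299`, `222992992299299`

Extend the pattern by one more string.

2222992992299299222992992299299

Applying the rule to each of the 15 symbols of 222992992299299 gives the pieces 2 2 2 299 299 2 299 299 2 2 299 299 2 299 299, which concatenate to the answer.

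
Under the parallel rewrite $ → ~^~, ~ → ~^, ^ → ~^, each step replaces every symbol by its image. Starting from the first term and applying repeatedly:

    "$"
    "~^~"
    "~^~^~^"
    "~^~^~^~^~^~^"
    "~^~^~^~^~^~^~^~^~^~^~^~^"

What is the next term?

~^~^~^~^~^~^~^~^~^~^~^~^~^~^~^~^~^~^~^~^~^~^~^~^

Replace each of the 24 characters of ~^~^~^~^~^~^~^~^~^~^~^~^ in place — ~^ ~^ ~^ ~^ ~^ ~^ ~^ ~^ ~^ ~^ ~^ ~^ ~^ ~^ ~^ ~^ ~^ ~^ ~^ ~^ ~^ ~^ ~^ ~^ — and concatenate.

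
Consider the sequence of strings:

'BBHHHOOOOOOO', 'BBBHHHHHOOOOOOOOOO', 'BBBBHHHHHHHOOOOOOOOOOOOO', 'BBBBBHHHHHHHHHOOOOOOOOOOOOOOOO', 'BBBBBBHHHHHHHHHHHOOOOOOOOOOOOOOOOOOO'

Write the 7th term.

BBBBBBBBHHHHHHHHHHHHHHHOOOOOOOOOOOOOOOOOOOOOOOOO

Reading off run lengths: B runs 2, 3, 4, 5, 6; H runs 3, 5, 7, 9, 11; O runs 7, 10, 13, 16, 19 — each is linear in n, where the shown terms are n = 2, 3, 4, 5, 6.
For term 7, n = 8, so the run lengths are 8, 15, 25.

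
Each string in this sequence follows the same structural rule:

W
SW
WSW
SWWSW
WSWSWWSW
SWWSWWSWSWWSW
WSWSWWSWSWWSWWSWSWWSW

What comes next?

Each term (from the third on) is the two preceding terms concatenated in order: term 3 = W·SW = WSW.
So term 8 is SWWSWWSWSWWSW·WSWSWWSWSWWSWWSWSWWSW.

SWWSWWSWSWWSWWSWSWWSWSWWSWWSWSWWSW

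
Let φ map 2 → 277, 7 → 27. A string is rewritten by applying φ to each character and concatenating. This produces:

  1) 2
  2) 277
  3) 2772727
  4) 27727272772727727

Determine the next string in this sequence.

Applying the rule to each of the 17 symbols of 27727272772727727 gives the pieces 277 27 27 277 27 277 27 277 27 27 277 27 277 27 27 277 27, which concatenate to the answer.

27727272772727727277272727727277272727727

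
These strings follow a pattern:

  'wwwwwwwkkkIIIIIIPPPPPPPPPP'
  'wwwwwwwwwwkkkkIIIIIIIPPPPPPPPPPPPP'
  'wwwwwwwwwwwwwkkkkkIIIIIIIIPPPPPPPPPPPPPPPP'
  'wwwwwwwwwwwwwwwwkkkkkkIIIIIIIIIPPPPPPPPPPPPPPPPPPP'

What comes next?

wwwwwwwwwwwwwwwwwwwkkkkkkkIIIIIIIIIIPPPPPPPPPPPPPPPPPPPPPP

The n-th term is 3n-2 w's then n k's then n+3 I's then 3n+1 P's, where the shown terms are n = 3, 4, 5, 6.
Setting n = 7 gives 19, 7, 10, 22 characters in each block.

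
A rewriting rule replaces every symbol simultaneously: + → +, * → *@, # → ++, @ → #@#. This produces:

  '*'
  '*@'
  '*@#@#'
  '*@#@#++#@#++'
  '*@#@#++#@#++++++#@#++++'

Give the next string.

Replace each of the 23 characters of *@#@#++#@#++++++#@#++++ in place — *@ #@# ++ #@# ++ + + ++ #@# ++ + + + + + + ++ #@# ++ + + + + — and concatenate.

*@#@#++#@#++++++#@#++++++++++#@#++++++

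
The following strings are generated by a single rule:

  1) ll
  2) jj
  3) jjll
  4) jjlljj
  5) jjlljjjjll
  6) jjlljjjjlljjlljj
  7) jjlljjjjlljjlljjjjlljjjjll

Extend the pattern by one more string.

jjlljjjjlljjlljjjjlljjjjlljjlljjjjlljjlljj

This is a Fibonacci-style word recurrence s(k) = s(k−1)·s(k−2): e.g. jj·ll = jjll.
Continuing: jjlljjjjlljjlljjjjlljjjjll · jjlljjjjlljjlljj gives term 8.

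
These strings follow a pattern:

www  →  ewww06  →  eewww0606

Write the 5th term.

eeeewww06060606

Each term wraps the previous one in e on the left and 06 on the right.
From eewww0606, 2 further steps: eewww0606 → eeewww060606 → (answer).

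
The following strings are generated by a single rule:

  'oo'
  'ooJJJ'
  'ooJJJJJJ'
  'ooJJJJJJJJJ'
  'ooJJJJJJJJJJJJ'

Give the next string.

ooJJJJJJJJJJJJJJJ

Each term is the previous one with JJJ appended.
One more step from ooJJJJJJJJJJJJ gives the answer.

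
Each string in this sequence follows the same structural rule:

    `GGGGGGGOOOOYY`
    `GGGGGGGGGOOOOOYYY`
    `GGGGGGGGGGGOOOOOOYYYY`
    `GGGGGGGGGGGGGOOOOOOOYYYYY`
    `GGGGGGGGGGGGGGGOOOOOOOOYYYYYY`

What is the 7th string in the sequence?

GGGGGGGGGGGGGGGGGGGOOOOOOOOOOYYYYYYYY

Each string has the form G^{2n+1} O^{n+1} Y^{n-1}, where the shown terms are n = 3, 4, 5, 6, 7.
For term 7, n = 9, so the run lengths are 19, 10, 8.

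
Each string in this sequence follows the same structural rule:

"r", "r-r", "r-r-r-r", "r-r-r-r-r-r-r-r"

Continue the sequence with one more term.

r-r-r-r-r-r-r-r-r-r-r-r-r-r-r-r

s(k+1) = s(k)·-·s(k) — each term doubles the last with '-' between the halves.
One more doubling of r-r-r-r-r-r-r-r gives the answer.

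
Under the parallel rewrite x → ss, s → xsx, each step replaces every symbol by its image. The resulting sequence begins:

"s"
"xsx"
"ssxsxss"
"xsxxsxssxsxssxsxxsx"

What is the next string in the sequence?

ssxsxssssxsxssxsxxsxssxsxssxsxxsxssxsxssssxsxss

Replace each of the 19 characters of xsxxsxssxsxssxsxxsx in place — ss xsx ss ss xsx ss xsx xsx ss xsx ss xsx xsx ss xsx ss ss xsx ss — and concatenate.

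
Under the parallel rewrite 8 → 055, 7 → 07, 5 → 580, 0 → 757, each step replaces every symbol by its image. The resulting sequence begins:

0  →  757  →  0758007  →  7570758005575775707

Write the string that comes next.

Rewriting the 19 symbols of 7570758005575775707 one by one yields 07 580 07 757 07 580 055 757 757 580 580 07 580 07 07 580 07 757 07; concatenated:

0758007757075800557577575805800758007075800775707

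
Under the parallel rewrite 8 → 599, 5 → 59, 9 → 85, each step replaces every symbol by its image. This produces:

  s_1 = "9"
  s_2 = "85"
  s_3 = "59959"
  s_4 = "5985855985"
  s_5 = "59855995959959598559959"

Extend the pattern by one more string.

φ(59855995959959598559959) expands symbol-by-symbol to 59 85 599 59 59 85 85 59 85 59 85 85 59 85 59 85 599 59 59 85 85 59 85; joining the 23 pieces gives the next term.

598559959598585598559858559855985599595985855985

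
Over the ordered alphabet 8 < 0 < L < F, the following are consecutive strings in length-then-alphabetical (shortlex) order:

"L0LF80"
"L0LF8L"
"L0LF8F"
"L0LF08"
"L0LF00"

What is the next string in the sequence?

Treat L0LF00 as a base-4 numeral over the given alphabet and add one, carrying through any trailing F's.

L0LF0L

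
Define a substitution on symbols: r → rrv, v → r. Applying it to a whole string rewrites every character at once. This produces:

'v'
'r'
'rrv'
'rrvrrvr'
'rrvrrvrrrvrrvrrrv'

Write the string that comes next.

rrvrrvrrrvrrvrrrvrrvrrvrrrvrrvrrrvrrvrrvr

Applying the rule to each of the 17 symbols of rrvrrvrrrvrrvrrrv gives the pieces rrv rrv r rrv rrv r rrv rrv rrv r rrv rrv r rrv rrv rrv r, which concatenate to the answer.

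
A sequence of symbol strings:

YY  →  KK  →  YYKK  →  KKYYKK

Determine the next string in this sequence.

From term 3 onward, concatenate the second-to-last term with the last: YY·KK = YYKK, KK·YYKK = KKYYKK, …
The next term joins YYKK and KKYYKK.

YYKKKKYYKK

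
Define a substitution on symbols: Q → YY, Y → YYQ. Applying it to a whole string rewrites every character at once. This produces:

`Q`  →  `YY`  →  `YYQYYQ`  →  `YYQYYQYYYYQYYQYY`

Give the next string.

Applying the rule to each of the 16 symbols of YYQYYQYYYYQYYQYY gives the pieces YYQ YYQ YY YYQ YYQ YY YYQ YYQ YYQ YYQ YY YYQ YYQ YY YYQ YYQ, which concatenate to the answer.

YYQYYQYYYYQYYQYYYYQYYQYYQYYQYYYYQYYQYYYYQYYQ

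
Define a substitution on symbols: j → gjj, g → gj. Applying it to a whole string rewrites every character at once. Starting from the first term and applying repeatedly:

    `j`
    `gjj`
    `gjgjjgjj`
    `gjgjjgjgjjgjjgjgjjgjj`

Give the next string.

φ(gjgjjgjgjjgjjgjgjjgjj) expands symbol-by-symbol to gj gjj gj gjj gjj gj gjj gj gjj gjj gj gjj gjj gj gjj gj gjj gjj gj gjj gjj; joining the 21 pieces gives the next term.

gjgjjgjgjjgjjgjgjjgjgjjgjjgjgjjgjjgjgjjgjgjjgjjgjgjjgjj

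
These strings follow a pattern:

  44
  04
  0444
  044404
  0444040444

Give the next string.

0444040444044404

From term 3 onward, concatenate the last term with the second-to-last: 04·44 = 0444, 0444·04 = 044404, …
Continuing: 0444040444 · 044404 gives term 6.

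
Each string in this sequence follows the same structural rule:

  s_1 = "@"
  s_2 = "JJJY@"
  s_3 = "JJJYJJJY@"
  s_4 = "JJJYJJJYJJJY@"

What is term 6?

The strings grow by a fixed prefix JJJY each time.
From JJJYJJJYJJJY@, 2 further steps: JJJYJJJYJJJY@ → JJJYJJJYJJJYJJJY@ → (answer).

JJJYJJJYJJJYJJJYJJJY@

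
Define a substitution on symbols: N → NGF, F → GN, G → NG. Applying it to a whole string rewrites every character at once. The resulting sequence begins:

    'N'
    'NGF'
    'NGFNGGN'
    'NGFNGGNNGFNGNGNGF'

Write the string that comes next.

Applying the rule to each of the 17 symbols of NGFNGGNNGFNGNGNGF gives the pieces NGF NG GN NGF NG NG NGF NGF NG GN NGF NG NGF NG NGF NG GN, which concatenate to the answer.

NGFNGGNNGFNGNGNGFNGFNGGNNGFNGNGFNGNGFNGGN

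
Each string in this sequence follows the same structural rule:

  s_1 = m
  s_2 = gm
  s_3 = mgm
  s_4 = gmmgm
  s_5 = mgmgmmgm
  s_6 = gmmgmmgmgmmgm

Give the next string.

mgmgmmgmgmmgmmgmgmmgm

From term 3 onward, concatenate the second-to-last term with the last: m·gm = mgm, gm·mgm = gmmgm, …
Continuing: mgmgmmgm · gmmgmmgmgmmgm gives term 7.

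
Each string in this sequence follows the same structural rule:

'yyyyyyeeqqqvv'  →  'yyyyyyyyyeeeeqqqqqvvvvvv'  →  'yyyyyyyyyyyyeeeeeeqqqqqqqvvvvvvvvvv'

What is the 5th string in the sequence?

yyyyyyyyyyyyyyyyyyeeeeeeeeeeqqqqqqqqqqqvvvvvvvvvvvvvvvvvv

Reading off run lengths: y runs 6, 9, 12; e runs 2, 4, 6; q runs 3, 5, 7; v runs 2, 6, 10 — each is linear in n (n = 1, 2, …).
At n = 5 the blocks have lengths 18, 10, 11, 18.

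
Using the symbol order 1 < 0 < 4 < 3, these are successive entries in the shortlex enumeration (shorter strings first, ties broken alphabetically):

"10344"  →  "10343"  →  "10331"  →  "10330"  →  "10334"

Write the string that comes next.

Treat 10334 as a base-4 numeral over the given alphabet and add one, carrying through any trailing 3's.

10333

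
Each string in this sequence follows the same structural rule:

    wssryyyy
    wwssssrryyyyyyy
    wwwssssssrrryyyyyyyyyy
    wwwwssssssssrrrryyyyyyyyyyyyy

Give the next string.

wwwwwssssssssssrrrrryyyyyyyyyyyyyyyy

Reading off run lengths: w runs 1, 2, 3, 4; s runs 2, 4, 6, 8; r runs 1, 2, 3, 4; y runs 4, 7, 10, 13 — each is linear in n (n = 1, 2, …).
Setting n = 5 gives 5, 10, 5, 16 characters in each block.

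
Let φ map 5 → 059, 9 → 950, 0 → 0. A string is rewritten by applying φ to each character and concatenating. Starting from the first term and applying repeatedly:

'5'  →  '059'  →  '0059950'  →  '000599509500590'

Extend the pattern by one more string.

0000599509500590950059000599500

φ(000599509500590) expands symbol-by-symbol to 0 0 0 059 950 950 059 0 950 059 0 0 059 950 0; joining the 15 pieces gives the next term.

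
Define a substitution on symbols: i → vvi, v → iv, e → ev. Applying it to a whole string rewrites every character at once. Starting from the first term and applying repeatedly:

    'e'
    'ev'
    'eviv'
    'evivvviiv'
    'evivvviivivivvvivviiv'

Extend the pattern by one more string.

evivvviivivivvvivviivvviivvviivivivvviivivvvivviiv

Applying the rule to each of the 21 symbols of evivvviivivivvvivviiv gives the pieces ev iv vvi iv iv iv vvi vvi iv vvi iv vvi iv iv iv vvi iv iv vvi vvi iv, which concatenate to the answer.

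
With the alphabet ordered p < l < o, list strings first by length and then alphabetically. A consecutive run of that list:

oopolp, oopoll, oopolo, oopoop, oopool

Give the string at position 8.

Stepping forward 3 times from oopool: oopool → oopooo → oolppp, then the target.

oolppl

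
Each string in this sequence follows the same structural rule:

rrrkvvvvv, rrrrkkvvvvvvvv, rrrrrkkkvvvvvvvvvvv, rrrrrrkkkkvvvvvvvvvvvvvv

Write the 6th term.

Each string has the form r^{n+2} k^{n} v^{3n+2} (n = 1, 2, …).
For term 6, n = 6, so the run lengths are 8, 6, 20.

rrrrrrrrkkkkkkvvvvvvvvvvvvvvvvvvvv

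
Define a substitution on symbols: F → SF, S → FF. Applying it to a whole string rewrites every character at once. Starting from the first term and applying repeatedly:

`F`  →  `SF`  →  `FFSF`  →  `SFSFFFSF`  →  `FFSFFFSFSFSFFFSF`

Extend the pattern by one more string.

Replace each of the 16 characters of FFSFFFSFSFSFFFSF in place — SF SF FF SF SF SF FF SF FF SF FF SF SF SF FF SF — and concatenate.

SFSFFFSFSFSFFFSFFFSFFFSFSFSFFFSF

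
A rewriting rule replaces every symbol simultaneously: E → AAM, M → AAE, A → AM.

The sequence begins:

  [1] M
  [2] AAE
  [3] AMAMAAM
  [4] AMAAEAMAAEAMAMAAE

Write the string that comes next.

φ(AMAAEAMAAEAMAMAAE) expands symbol-by-symbol to AM AAE AM AM AAM AM AAE AM AM AAM AM AAE AM AAE AM AM AAM; joining the 17 pieces gives the next term.

AMAAEAMAMAAMAMAAEAMAMAAMAMAAEAMAAEAMAMAAM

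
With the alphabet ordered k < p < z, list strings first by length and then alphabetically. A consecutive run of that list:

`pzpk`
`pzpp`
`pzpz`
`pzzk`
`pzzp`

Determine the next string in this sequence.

pzzz

Find the rightmost character of pzzp below z, bump it to the next letter, and reset everything to its right to k.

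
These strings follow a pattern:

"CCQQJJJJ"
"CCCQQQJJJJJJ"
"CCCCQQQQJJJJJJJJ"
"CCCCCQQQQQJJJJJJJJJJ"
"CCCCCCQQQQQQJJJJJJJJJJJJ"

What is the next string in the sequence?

Term n consists of n C's, followed by n Q's, followed by 2n J's, where the shown terms are n = 2, 3, 4, 5, 6.
At n = 7 the blocks have lengths 7, 7, 14.

CCCCCCCQQQQQQQJJJJJJJJJJJJJJ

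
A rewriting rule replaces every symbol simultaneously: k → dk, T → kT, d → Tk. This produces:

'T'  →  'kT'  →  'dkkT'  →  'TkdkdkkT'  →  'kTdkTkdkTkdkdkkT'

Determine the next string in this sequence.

Applying the rule to each of the 16 symbols of kTdkTkdkTkdkdkkT gives the pieces dk kT Tk dk kT dk Tk dk kT dk Tk dk Tk dk dk kT, which concatenate to the answer.

dkkTTkdkkTdkTkdkkTdkTkdkTkdkdkkT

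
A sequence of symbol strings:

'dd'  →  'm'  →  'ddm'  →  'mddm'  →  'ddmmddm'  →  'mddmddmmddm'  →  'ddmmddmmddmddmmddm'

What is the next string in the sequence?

mddmddmmddmddmmddmmddmddmmddm

This is a Fibonacci-style word recurrence s(k) = s(k−2)·s(k−1): e.g. dd·m = ddm.
So term 8 is mddmddmmddm·ddmmddmmddmddmmddm.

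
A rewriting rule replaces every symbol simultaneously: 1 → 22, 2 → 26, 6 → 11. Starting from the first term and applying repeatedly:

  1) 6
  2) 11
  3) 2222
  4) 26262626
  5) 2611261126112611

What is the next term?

26112222261122222611222226112222

Applying the rule to each of the 16 symbols of 2611261126112611 gives the pieces 26 11 22 22 26 11 22 22 26 11 22 22 26 11 22 22, which concatenate to the answer.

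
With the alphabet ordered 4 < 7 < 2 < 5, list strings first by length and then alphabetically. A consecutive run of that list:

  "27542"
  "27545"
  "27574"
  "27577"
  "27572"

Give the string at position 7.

Stepping forward 2 times from 27572: 27572 → 27575, then the target.

27524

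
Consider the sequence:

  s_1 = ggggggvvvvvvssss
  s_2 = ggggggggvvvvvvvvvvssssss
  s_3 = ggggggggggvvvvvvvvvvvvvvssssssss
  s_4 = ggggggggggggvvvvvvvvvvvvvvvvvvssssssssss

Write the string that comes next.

ggggggggggggggvvvvvvvvvvvvvvvvvvvvvvssssssssssss

Each string has the form g^{2n+2} v^{4n-2} s^{2n}, where the shown terms are n = 2, 3, 4, 5.
At n = 6 the blocks have lengths 14, 22, 12.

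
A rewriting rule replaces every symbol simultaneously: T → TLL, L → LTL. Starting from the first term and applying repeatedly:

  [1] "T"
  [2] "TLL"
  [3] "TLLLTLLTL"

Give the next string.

TLLLTLLTLLTLTLLLTLLTLTLLLTL

Expanding TLLLTLLTL: T→TLL, L→LTL, L→LTL, L→LTL, T→TLL, L→LTL, L→LTL, T→TLL, L→LTL. Concatenated: TLL LTL LTL LTL TLL LTL LTL TLL LTL.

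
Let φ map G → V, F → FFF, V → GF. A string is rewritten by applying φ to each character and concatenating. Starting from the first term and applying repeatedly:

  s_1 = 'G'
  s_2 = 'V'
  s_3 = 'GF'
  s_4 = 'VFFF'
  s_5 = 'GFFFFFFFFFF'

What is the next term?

Expanding GFFFFFFFFFF: G→V, F→FFF, F→FFF, F→FFF, F→FFF, F→FFF, F→FFF, F→FFF, F→FFF, F→FFF, F→FFF. Concatenated: V FFF FFF FFF FFF FFF FFF FFF FFF FFF FFF.

VFFFFFFFFFFFFFFFFFFFFFFFFFFFFFF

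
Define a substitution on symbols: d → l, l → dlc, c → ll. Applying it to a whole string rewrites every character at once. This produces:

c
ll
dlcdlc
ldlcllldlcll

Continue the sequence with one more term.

Apply φ to ldlcllldlcll symbol by symbol: l→dlc, d→l, l→dlc, c→ll, l→dlc, l→dlc, l→dlc, d→l, l→dlc, c→ll, l→dlc, l→dlc; joined: dlc l dlc ll dlc dlc dlc l dlc ll dlc dlc.

dlcldlclldlcdlcdlcldlclldlcdlc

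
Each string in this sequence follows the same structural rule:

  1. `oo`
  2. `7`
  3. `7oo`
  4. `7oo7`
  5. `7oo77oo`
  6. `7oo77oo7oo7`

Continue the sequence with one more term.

From term 3 onward, concatenate the last term with the second-to-last: 7·oo = 7oo, 7oo·7 = 7oo7, …
Continuing: 7oo77oo7oo7 · 7oo77oo gives term 7.

7oo77oo7oo77oo77oo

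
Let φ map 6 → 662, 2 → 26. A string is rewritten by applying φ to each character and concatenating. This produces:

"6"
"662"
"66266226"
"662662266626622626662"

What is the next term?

Rewriting the 21 symbols of 662662266626622626662 one by one yields 662 662 26 662 662 26 26 662 662 662 26 662 662 26 26 662 26 662 662 662 26; concatenated:

6626622666266226266626626622666266226266622666266266226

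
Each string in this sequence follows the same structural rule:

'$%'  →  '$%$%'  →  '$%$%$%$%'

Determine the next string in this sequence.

$%$%$%$%$%$%$%$%

s(k+1) = s(k)·s(k) — each term doubles the last.
One more doubling of $%$%$%$% gives the answer.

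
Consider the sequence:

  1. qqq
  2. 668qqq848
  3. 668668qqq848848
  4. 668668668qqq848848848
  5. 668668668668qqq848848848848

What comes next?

s(k+1) = 668·s(k)·848, so each term gains 668 as a prefix and 848 as a suffix.
Applying this once more to 668668668668qqq848848848848:

668668668668668qqq848848848848848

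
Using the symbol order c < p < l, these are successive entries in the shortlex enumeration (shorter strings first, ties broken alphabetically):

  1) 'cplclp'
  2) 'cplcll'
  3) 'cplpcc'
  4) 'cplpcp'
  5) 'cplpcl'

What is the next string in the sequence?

Find the rightmost character of cplpcl below l, bump it to the next letter, and reset everything to its right to c.

cplppc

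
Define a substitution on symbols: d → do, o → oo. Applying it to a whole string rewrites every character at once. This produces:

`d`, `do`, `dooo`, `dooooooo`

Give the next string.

Expanding dooooooo: d→do, o→oo, o→oo, o→oo, o→oo, o→oo, o→oo, o→oo. Concatenated: do oo oo oo oo oo oo oo.

dooooooooooooooo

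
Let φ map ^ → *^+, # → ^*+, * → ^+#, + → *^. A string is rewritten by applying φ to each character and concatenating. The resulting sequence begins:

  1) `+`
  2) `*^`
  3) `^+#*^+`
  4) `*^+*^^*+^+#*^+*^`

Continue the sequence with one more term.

Applying the rule to each of the 16 symbols of *^+*^^*+^+#*^+*^ gives the pieces ^+# *^+ *^ ^+# *^+ *^+ ^+# *^ *^+ *^ ^*+ ^+# *^+ *^ ^+# *^+, which concatenate to the answer.

^+#*^+*^^+#*^+*^+^+#*^*^+*^^*+^+#*^+*^^+#*^+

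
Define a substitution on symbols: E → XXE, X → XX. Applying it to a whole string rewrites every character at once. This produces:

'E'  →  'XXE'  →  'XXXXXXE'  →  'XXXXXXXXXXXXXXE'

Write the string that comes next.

XXXXXXXXXXXXXXXXXXXXXXXXXXXXXXE

Replace each of the 15 characters of XXXXXXXXXXXXXXE in place — XX XX XX XX XX XX XX XX XX XX XX XX XX XX XXE — and concatenate.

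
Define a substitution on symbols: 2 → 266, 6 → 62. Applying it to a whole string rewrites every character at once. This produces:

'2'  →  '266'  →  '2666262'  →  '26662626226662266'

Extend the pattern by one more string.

26662626226662266622662666262622662666262

φ(26662626226662266) expands symbol-by-symbol to 266 62 62 62 266 62 266 62 266 266 62 62 62 266 266 62 62; joining the 17 pieces gives the next term.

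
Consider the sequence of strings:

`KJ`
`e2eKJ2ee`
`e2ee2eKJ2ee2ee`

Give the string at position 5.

Each term wraps the previous one in e2e on the left and 2ee on the right.
From e2ee2eKJ2ee2ee, 2 further steps: e2ee2eKJ2ee2ee → e2ee2ee2eKJ2ee2ee2ee → (answer).

e2ee2ee2ee2eKJ2ee2ee2ee2ee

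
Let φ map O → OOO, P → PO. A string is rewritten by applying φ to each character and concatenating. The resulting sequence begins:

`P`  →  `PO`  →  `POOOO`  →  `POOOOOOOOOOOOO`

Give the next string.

Applying the rule to each of the 14 symbols of POOOOOOOOOOOOO gives the pieces PO OOO OOO OOO OOO OOO OOO OOO OOO OOO OOO OOO OOO OOO, which concatenate to the answer.

POOOOOOOOOOOOOOOOOOOOOOOOOOOOOOOOOOOOOOOO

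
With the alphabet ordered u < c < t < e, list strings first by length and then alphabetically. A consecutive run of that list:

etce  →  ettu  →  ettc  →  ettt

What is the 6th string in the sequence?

Advancing 2 positions from ettt through ettt → ette reaches term 6.

eteu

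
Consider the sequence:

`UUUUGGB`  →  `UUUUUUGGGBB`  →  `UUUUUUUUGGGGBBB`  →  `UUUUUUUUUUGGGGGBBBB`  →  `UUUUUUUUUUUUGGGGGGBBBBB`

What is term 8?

Term n consists of 2n+2 U's, followed by n+1 G's, followed by n B's (n = 1, 2, …).
For term 8, n = 8, so the run lengths are 18, 9, 8.

UUUUUUUUUUUUUUUUUUGGGGGGGGGBBBBBBBB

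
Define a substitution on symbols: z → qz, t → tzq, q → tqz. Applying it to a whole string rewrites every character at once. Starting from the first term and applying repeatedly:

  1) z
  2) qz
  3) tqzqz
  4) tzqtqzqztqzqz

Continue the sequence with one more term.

Replace each of the 13 characters of tzqtqzqztqzqz in place — tzq qz tqz tzq tqz qz tqz qz tzq tqz qz tqz qz — and concatenate.

tzqqztqztzqtqzqztqzqztzqtqzqztqzqz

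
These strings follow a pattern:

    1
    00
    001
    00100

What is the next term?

Each term (from the third on) is the previous term followed by the one before it: term 3 = 00·1 = 001.
Continuing: 00100 · 001 gives term 5.

00100001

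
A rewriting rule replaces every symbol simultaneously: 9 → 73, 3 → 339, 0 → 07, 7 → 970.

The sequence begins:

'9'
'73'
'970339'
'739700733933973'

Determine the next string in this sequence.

9703397397007079703393397333933973970339

Applying the rule to each of the 15 symbols of 739700733933973 gives the pieces 970 339 73 970 07 07 970 339 339 73 339 339 73 970 339, which concatenate to the answer.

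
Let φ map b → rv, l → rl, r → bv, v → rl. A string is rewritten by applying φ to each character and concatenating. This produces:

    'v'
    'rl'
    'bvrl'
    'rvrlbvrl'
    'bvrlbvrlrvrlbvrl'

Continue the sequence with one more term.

Rewriting the 16 symbols of bvrlbvrlrvrlbvrl one by one yields rv rl bv rl rv rl bv rl bv rl bv rl rv rl bv rl; concatenated:

rvrlbvrlrvrlbvrlbvrlbvrlrvrlbvrl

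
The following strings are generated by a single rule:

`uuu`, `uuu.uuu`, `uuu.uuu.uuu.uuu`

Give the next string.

s(k+1) = s(k)·.·s(k) — each term doubles the last with '.' between the halves.
So the next term is two copies of uuu.uuu.uuu.uuu with '.' between the halves.

uuu.uuu.uuu.uuu.uuu.uuu.uuu.uuu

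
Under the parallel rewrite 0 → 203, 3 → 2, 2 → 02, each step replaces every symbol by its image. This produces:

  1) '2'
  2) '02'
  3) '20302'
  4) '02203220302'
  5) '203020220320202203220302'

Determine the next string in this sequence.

Replace each of the 24 characters of 203020220320202203220302 in place — 02 203 2 203 02 203 02 02 203 2 02 203 02 203 02 02 203 2 02 02 203 2 203 02 — and concatenate.

02203220302203020220320220302203020220320202203220302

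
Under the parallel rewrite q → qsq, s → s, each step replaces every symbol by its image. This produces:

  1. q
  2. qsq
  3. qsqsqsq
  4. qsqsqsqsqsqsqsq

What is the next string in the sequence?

qsqsqsqsqsqsqsqsqsqsqsqsqsqsqsq

φ(qsqsqsqsqsqsqsq) expands symbol-by-symbol to qsq s qsq s qsq s qsq s qsq s qsq s qsq s qsq; joining the 15 pieces gives the next term.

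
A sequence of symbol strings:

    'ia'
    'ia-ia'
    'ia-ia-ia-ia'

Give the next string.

ia-ia-ia-ia-ia-ia-ia-ia

s(k+1) = s(k)·-·s(k) — each term doubles the last with '-' between the halves.
So the next term is two copies of ia-ia-ia-ia with '-' between the halves.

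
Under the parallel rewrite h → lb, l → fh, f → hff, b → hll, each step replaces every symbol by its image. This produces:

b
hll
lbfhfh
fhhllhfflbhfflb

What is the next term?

Rewriting the 15 symbols of fhhllhfflbhfflb one by one yields hff lb lb fh fh lb hff hff fh hll lb hff hff fh hll; concatenated:

hfflblbfhfhlbhffhfffhhlllbhffhfffhhll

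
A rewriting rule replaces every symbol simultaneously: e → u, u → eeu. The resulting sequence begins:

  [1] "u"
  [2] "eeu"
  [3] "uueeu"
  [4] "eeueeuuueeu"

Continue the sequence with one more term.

Expanding eeueeuuueeu: e→u, e→u, u→eeu, e→u, e→u, u→eeu, u→eeu, u→eeu, e→u, e→u, u→eeu. Concatenated: u u eeu u u eeu eeu eeu u u eeu.

uueeuuueeueeueeuuueeu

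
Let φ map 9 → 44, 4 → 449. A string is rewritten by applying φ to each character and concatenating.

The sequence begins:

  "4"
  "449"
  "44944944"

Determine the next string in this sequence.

4494494444944944449449

Apply φ to 44944944 symbol by symbol: 4→449, 4→449, 9→44, 4→449, 4→449, 9→44, 4→449, 4→449; joined: 449 449 44 449 449 44 449 449.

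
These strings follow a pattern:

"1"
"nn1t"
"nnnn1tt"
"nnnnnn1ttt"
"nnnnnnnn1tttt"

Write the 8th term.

Every step adds nn to the front and t to the end of the previous string.
From nnnnnnnn1tttt, 3 further steps: nnnnnnnn1tttt → nnnnnnnnnn1ttttt → nnnnnnnnnnnn1tttttt → (answer).

nnnnnnnnnnnnnn1ttttttt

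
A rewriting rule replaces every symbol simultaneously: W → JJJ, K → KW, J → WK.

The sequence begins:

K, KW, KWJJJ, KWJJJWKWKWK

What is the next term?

KWJJJWKWKWKJJJKWJJJKWJJJKW

Expanding KWJJJWKWKWK: K→KW, W→JJJ, J→WK, J→WK, J→WK, W→JJJ, K→KW, W→JJJ, K→KW, W→JJJ, K→KW. Concatenated: KW JJJ WK WK WK JJJ KW JJJ KW JJJ KW.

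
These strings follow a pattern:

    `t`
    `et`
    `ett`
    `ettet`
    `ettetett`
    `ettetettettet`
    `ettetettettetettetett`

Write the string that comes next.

Each term (from the third on) is the previous term followed by the one before it: term 3 = et·t = ett.
The next term joins ettetettettetettetett and ettetettettet.

ettetettettetettetettettetettettet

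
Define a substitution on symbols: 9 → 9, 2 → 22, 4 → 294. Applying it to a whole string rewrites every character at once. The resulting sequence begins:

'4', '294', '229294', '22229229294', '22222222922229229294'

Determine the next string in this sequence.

2222222222222222922222222922229229294

Applying the rule to each of the 20 symbols of 22222222922229229294 gives the pieces 22 22 22 22 22 22 22 22 9 22 22 22 22 9 22 22 9 22 9 294, which concatenate to the answer.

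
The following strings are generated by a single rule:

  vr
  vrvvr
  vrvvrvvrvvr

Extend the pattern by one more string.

s(k+1) = s(k)·v·s(k) — each term doubles the last with 'v' between the halves.
So the next term is two copies of vrvvrvvrvvr with 'v' between the halves.

vrvvrvvrvvrvvrvvrvvrvvr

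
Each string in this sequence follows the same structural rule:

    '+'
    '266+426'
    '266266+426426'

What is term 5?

s(k+1) = 266·s(k)·426, so each term gains 266 as a prefix and 426 as a suffix.
From 266266+426426, 2 further steps: 266266+426426 → 266266266+426426426 → (answer).

266266266266+426426426426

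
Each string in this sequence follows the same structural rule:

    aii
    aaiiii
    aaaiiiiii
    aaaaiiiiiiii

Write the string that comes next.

Reading off run lengths: a runs 1, 2, 3, 4; i runs 2, 4, 6, 8 — each is linear in n (n = 1, 2, …).
For the next term, n = 5, so the run lengths are 5, 10.

aaaaaiiiiiiiiii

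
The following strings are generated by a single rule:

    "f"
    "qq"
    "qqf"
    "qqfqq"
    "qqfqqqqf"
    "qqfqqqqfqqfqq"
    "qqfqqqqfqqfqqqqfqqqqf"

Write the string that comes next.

From term 3 onward, concatenate the last term with the second-to-last: qq·f = qqf, qqf·qq = qqfqq, …
The next term joins qqfqqqqfqqfqqqqfqqqqf and qqfqqqqfqqfqq.

qqfqqqqfqqfqqqqfqqqqfqqfqqqqfqqfqq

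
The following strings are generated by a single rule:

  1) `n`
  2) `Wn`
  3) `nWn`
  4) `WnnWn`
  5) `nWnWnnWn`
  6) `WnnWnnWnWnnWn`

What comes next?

nWnWnnWnWnnWnnWnWnnWn

This is a Fibonacci-style word recurrence s(k) = s(k−2)·s(k−1): e.g. n·Wn = nWn.
So term 7 is nWnWnnWn·WnnWnnWnWnnWn.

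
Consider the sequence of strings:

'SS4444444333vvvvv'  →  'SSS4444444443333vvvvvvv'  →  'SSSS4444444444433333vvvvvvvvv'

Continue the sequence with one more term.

Term n consists of n S's, followed by 2n+3 4's, followed by n+1 3's, followed by 2n+1 v's, where the shown terms are n = 2, 3, 4.
For the next term, n = 5, so the run lengths are 5, 13, 6, 11.

SSSSS4444444444444333333vvvvvvvvvvv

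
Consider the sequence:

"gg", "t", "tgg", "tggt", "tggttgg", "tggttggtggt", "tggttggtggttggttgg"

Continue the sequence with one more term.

tggttggtggttggttggtggttggtggt

This is a Fibonacci-style word recurrence s(k) = s(k−1)·s(k−2): e.g. t·gg = tgg.
So term 8 is tggttggtggttggttgg·tggttggtggt.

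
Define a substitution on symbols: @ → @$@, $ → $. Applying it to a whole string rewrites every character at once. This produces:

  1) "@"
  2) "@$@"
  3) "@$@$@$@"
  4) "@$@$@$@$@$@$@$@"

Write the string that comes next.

@$@$@$@$@$@$@$@$@$@$@$@$@$@$@$@

φ(@$@$@$@$@$@$@$@) expands symbol-by-symbol to @$@ $ @$@ $ @$@ $ @$@ $ @$@ $ @$@ $ @$@ $ @$@; joining the 15 pieces gives the next term.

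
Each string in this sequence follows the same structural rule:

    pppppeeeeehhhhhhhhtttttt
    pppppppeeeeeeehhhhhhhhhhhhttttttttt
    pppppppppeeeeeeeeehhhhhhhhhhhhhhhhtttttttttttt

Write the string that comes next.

Reading off run lengths: p runs 5, 7, 9; e runs 5, 7, 9; h runs 8, 12, 16; t runs 6, 9, 12 — each is linear in n, where the shown terms are n = 2, 3, 4.
At n = 5 the blocks have lengths 11, 11, 20, 15.

pppppppppppeeeeeeeeeeehhhhhhhhhhhhhhhhhhhhttttttttttttttt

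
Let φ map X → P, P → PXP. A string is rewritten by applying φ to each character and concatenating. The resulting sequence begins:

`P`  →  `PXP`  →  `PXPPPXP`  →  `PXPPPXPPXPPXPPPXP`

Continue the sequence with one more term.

Applying the rule to each of the 17 symbols of PXPPPXPPXPPXPPPXP gives the pieces PXP P PXP PXP PXP P PXP PXP P PXP PXP P PXP PXP PXP P PXP, which concatenate to the answer.

PXPPPXPPXPPXPPPXPPXPPPXPPXPPPXPPXPPXPPPXP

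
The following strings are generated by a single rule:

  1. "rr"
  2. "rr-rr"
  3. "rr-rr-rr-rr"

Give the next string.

rr-rr-rr-rr-rr-rr-rr-rr

Each string is two copies of the previous one joined by '-'.
One more doubling of rr-rr-rr-rr gives the answer.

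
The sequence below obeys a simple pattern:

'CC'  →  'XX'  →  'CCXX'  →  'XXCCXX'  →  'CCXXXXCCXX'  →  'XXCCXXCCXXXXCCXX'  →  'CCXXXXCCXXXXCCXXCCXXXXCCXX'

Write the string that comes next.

XXCCXXCCXXXXCCXXCCXXXXCCXXXXCCXXCCXXXXCCXX

From term 3 onward, concatenate the second-to-last term with the last: CC·XX = CCXX, XX·CCXX = XXCCXX, …
So term 8 is XXCCXXCCXXXXCCXX·CCXXXXCCXXXXCCXXCCXXXXCCXX.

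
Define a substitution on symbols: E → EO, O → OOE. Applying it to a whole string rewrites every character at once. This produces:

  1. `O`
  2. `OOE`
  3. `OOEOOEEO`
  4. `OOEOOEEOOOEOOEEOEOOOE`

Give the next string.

OOEOOEEOOOEOOEEOEOOOEOOEOOEEOOOEOOEEOEOOOEEOOOEOOEOOEEO

φ(OOEOOEEOOOEOOEEOEOOOE) expands symbol-by-symbol to OOE OOE EO OOE OOE EO EO OOE OOE OOE EO OOE OOE EO EO OOE EO OOE OOE OOE EO; joining the 21 pieces gives the next term.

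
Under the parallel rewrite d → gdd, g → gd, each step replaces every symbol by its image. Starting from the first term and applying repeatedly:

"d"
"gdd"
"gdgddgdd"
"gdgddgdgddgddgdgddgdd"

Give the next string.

gdgddgdgddgddgdgddgdgddgddgdgddgddgdgddgdgddgddgdgddgdd

Replace each of the 21 characters of gdgddgdgddgddgdgddgdd in place — gd gdd gd gdd gdd gd gdd gd gdd gdd gd gdd gdd gd gdd gd gdd gdd gd gdd gdd — and concatenate.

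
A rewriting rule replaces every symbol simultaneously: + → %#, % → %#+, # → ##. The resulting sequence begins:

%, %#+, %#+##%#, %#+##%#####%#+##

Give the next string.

φ(%#+##%#####%#+##) expands symbol-by-symbol to %#+ ## %# ## ## %#+ ## ## ## ## ## %#+ ## %# ## ##; joining the 16 pieces gives the next term.

%#+##%#####%#+##########%#+##%#####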